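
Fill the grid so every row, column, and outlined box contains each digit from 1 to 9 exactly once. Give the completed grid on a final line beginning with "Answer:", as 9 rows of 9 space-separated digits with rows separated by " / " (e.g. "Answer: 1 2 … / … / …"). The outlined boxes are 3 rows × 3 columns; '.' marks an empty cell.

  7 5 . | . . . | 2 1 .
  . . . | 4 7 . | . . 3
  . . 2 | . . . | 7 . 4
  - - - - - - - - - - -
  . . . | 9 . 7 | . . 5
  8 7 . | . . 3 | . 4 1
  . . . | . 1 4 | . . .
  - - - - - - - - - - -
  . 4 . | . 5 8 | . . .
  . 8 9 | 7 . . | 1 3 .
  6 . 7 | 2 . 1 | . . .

Step 1. [r9c5∈{3,4,9}] in box 8, 9 fits only at r9c5. So r9c5=9.
Step 2. [r8c6∈{6}] r8c6 has the single candidate 6. So r8c6=6.
Step 3. [r5c7∈{6,9}] row 5 places 9 nowhere but r5c7, so r5c7=9.
Step 4. [r3c4∈{1,3,5,6,8}] in col 4, 1 fits only at r3c4, so r3c4=1.
Step 5. [r7c7∈{6}] r7c7 is down to just 6, so r7c7=6.
Step 6. [r9c2∈{3}] r9c2 is down to just 3 ⇒ r9c2=3.
Step 7. [r9c9∈{8}] r9c9 has the single candidate 8. So r9c9=8.
Step 8. [r1c3∈{3,4,6,8}] in row 1, 4 fits only at r1c3 ⇒ r1c3=4.
Step 9. [r3c1∈{3,9}] r3c1 is the only open cell in box 1 admitting 3. So r3c1=3.
Step 10. [r2c3∈{1,6,8}] col 3 places 8 nowhere but r2c3 ⇒ r2c3=8.
Step 11. [r3c8∈{5,6,8,9}] r3c8 is the only open cell in box 3 admitting 8. So r3c8=8.
Step 12. [r3c5∈{6}] r3c5's peers cover all but 6. So r3c5=6.
Step 13. [r2c2∈{1,6,9}] across box 1, 6 lands solely at r2c2 ⇒ r2c2=6.
Step 14. [r8c9∈{2}] r8c9's peers cover all but 2 ⇒ r8c9=2.
Step 15. [r7c1∈{1,2}] r7c1 is the only open cell in row 7 admitting 2, so r7c1=2.
Step 16. [r4c2∈{1,2}] r4c2 is the only open cell in col 2 admitting 1. So r4c2=1.
Step 17. [r3c2∈{9}] nothing but 9 survives at r3c2. So r3c2=9.
Step 18. [r2c7∈{5}] nothing but 5 survives at r2c7. So r2c7=5.
Step 19. [r2c8∈{9}] r2c8 has the single candidate 9 ⇒ r2c8=9.
Step 20. [r7c8∈{7}] nothing but 7 survives at r7c8, so r7c8=7.
Step 21. [r1c5∈{3,8}] 3 has one home in col 5: r1c5, so r1c5=3.
Step 22. [r4c5∈{2,8}] across col 5, 8 lands solely at r4c5, so r4c5=8.
Step 23. [r4c7∈{3}] r4c7 has the single candidate 3, so r4c7=3.
Step 24. [r4c3∈{6}] r4c3's peers cover all but 6. So r4c3=6.
Step 25. [r5c3∈{5}] r5c3 is down to just 5, so r5c3=5.
Step 26. [r6c8∈{2,6}] in col 8, 6 fits only at r6c8, so r6c8=6.
Step 27. [r1c6∈{9}] nothing but 9 survives at r1c6 ⇒ r1c6=9.
Step 28. [r7c9∈{9}] nothing but 9 survives at r7c9. So r7c9=9.
Step 29. [r5c5∈{2}] r5c5 is down to just 2 ⇒ r5c5=2.
Step 30. [r9c7∈{4}] r9c7 is down to just 4. So r9c7=4.
Step 31. [r7c3∈{1}] r7c3's peers cover all but 1. So r7c3=1.
Step 32. [r1c4∈{8}] nothing but 8 survives at r1c4 ⇒ r1c4=8.
Step 33. [r6c3∈{3}] r6c3 is down to just 3, so r6c3=3.
Step 34. [r3c6∈{5}] r3c6 is down to just 5, so r3c6=5.
Step 35. [r2c1∈{1}] only 1 remains possible at r2c1, so r2c1=1.
Step 36. [r6c4∈{5}] only 5 remains possible at r6c4. So r6c4=5.
Step 37. [r5c4∈{6}] r5c4 is down to just 6 ⇒ r5c4=6.
Step 38. [r6c2∈{2}] only 2 remains possible at r6c2. So r6c2=2.
Step 39. [r9c8∈{5}] only 5 remains possible at r9c8. So r9c8=5.
Step 40. [r6c9∈{7}] nothing but 7 survives at r6c9. So r6c9=7.
Step 41. [r8c1∈{5}] r8c1 is down to just 5. So r8c1=5.
Step 42. [r8c5∈{4}] nothing but 4 survives at r8c5 ⇒ r8c5=4.
Step 43. [r6c7∈{8}] r6c7 has the single candidate 8, so r6c7=8.
Step 44. [r1c9∈{6}] r1c9 is down to just 6. So r1c9=6.
Step 45. [r7c4∈{3}] r7c4's peers cover all but 3, so r7c4=3.
Step 46. [r4c8∈{2}] r4c8 is down to just 2, so r4c8=2.
Step 47. [r2c6∈{2}] nothing but 2 survives at r2c6, so r2c6=2.
Step 48. [r4c1∈{4}] r4c1 is down to just 4. So r4c1=4.
Step 49. [r6c1∈{9}] only 9 remains possible at r6c1 ⇒ r6c1=9.

Answer: 7 5 4 8 3 9 2 1 6 / 1 6 8 4 7 2 5 9 3 / 3 9 2 1 6 5 7 8 4 / 4 1 6 9 8 7 3 2 5 / 8 7 5 6 2 3 9 4 1 / 9 2 3 5 1 4 8 6 7 / 2 4 1 3 5 8 6 7 9 / 5 8 9 7 4 6 1 3 2 / 6 3 7 2 9 1 4 5 8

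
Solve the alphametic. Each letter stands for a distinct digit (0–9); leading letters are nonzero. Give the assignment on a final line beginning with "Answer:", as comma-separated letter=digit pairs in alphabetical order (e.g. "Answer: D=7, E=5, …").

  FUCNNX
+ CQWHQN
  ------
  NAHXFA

Step 1. [col 1: X + N ≡ A (mod 10)] several values work for X in column 1 (X + N ≡ A (mod 10), carry-in 0); try X=2, so X=2.
Step 2. [col 1: X + N ≡ A (mod 10)] no forcing yet in column 1 (carry-in 0); A=7 is free and consistent — try it, so A=7.
Step 3. [col 1: X + N ≡ A (mod 10)] column 1: given X=2, A=7, carry-in 0, and digits 2,7 already taken and all letters distinct, X+N≡A (mod 10) forces N=5 ⇒ N=5.
Step 4. [col 2: N + Q ≡ F (mod 10)] column 2 (N + Q ≡ F (mod 10), carry-in 0) doesn't pin F yet; pick F=3 and continue. So F=3.
Step 5. [col 2: N + Q ≡ F (mod 10)] column 2 reads N+Q+carry(0)=F with N=5, F=3; with digits 2,3,5,7 already taken and all letters distinct, the only value for Q is 8, so Q=8.
Step 6. [col 3: N + H ≡ X (mod 10)] in column 3 we have N+H≡X with carry-in 1; given N=5, X=2 and digits 2,3,5,7,8 already taken and all letters distinct, that pins H to 6, so H=6.
Step 7. [col 4: C + W ≡ H (mod 10)] C=1 is one option consistent with column 4 (C + W ≡ H (mod 10), carry-in 1) — take it. So C=1.
Step 8. [col 4: C + W ≡ H (mod 10)] from column 4 (C=1, H=6, carry-in 1, digits 1,2,3,5,6,7,8 already taken and all letters distinct): W must equal 4, so W=4.
Step 9. [col 5: U + Q ≡ A (mod 10)] column 5 reads U+Q+carry(0)=A with Q=8, A=7; with digits 1,2,3,4,5,6,7,8 already taken and all letters distinct, the only value for U is 9 ⇒ U=9.

Answer: A=7, C=1, F=3, H=6, N=5, Q=8, U=9, W=4, X=2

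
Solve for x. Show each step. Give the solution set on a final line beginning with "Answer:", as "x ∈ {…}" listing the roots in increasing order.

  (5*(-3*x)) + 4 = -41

Step 1. [(5*(-3*x)) + 4 = -41] the outer +4 inverts by subtracting 4 ⇒ sub: 5*(-3*x) = -45.
Step 2. [5*(-3*x) = -45] LHS = 5·(…); ÷5 both sides ⇒ div: -3*x = -9.
Step 3. [-3*x = -9] divide by the outer -3, so div: x = 3.

Answer: x ∈ {3}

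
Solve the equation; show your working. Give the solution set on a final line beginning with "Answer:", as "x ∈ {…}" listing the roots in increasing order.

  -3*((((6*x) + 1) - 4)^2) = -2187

Step 1. [-3*((((6*x) + 1) - 4)^2) = -2187] -3·(inner) — divide through by -3 ⇒ div: (((6*x) + 1) - 4)^2 = 729.
Step 2. [(((6*x) + 1) - 4)^2 = 729] LHS squared, RHS 729 ≥ 0: apply √ (±). So sqrt: ((6*x) + 1) - 4 = 27 or -27.
Step 3. [((6*x) + 1) - 4 = 27 or -27] peel the -4: add 4 from each side, so sub: (6*x) + 1 = 31 or -23.
Step 4. [(6*x) + 1 = 31 or -23] the outer +1 inverts by subtracting 1, so sub: 6*x = 30 or -24.
Step 5. [6*x = 30 or -24] LHS = 6·(…); ÷6 both sides. So div: x = 5 or -4.

Answer: x ∈ {-4, 5}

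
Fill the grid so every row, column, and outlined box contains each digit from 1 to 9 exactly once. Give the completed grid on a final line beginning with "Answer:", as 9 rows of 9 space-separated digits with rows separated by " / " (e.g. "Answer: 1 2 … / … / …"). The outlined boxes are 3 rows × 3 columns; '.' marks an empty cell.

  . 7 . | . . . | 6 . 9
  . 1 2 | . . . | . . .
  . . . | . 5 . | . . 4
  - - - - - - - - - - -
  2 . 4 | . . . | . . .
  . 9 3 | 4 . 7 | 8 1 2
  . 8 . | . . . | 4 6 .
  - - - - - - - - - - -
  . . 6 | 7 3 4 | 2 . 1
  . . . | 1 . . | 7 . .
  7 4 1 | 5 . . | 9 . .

Step 1. [r5c1∈{5,6}] row 5 places 5 nowhere but r5c1 ⇒ r5c1=5.
Step 2. [r2c5∈{4,6,7,8,9}] across col 5, 7 lands solely at r2c5, so r2c5=7.
Step 3. [r4c8∈{3,5,7,9}] 9 has one home in col 8: r4c8 ⇒ r4c8=9.
Step 4. [r5c5∈{6}] r5c5's peers cover all but 6. So r5c5=6.
Step 5. [r7c1∈{8,9}] r7c1 is the only open cell in row 7 admitting 9 ⇒ r7c1=9.
Step 6. [r7c8∈{5,8}] 8 has one home in row 7: r7c8, so r7c8=8.
Step 7. [r9c8∈{3}] only 3 remains possible at r9c8 ⇒ r9c8=3.
Step 8. [r2c9∈{3,5,8}] r2c9 is the only open cell in col 9 admitting 8. So r2c9=8.
Step 9. [r8c2∈{2,3,5}] in col 2, 2 fits only at r8c2 ⇒ r8c2=2.
Step 10. [r3c2∈{3,6}] 3 has one home in col 2: r3c2, so r3c2=3.
Step 11. [r2c7∈{3,5}] r2c7 is the only open cell in box 3 admitting 3. So r2c7=3.
Step 12. [r1c5∈{1,2,4,8}] across col 5, 4 lands solely at r1c5. So r1c5=4.
Step 13. [r1c1∈{8}] r1c1 is down to just 8 ⇒ r1c1=8.
Step 14. [r1c6∈{1,2,3}] r1c6 is the only open cell in row 1 admitting 1 ⇒ r1c6=1.
Step 15. [r4c7∈{5}] r4c7 is down to just 5. So r4c7=5.
Step 16. [r8c9∈{5,6}] in col 9, 5 fits only at r8c9, so r8c9=5.
Step 17. [r8c6∈{6,8,9}] row 8 places 6 nowhere but r8c6, so r8c6=6.
Step 18. [r2c6∈{9}] r2c6 is down to just 9 ⇒ r2c6=9.
Step 19. [r1c4∈{2,3}] row 1 places 3 nowhere but r1c4, so r1c4=3.
Step 20. [r4c4∈{8}] r4c4's peers cover all but 8 ⇒ r4c4=8.
Step 21. [r1c8∈{2,5}] 2 has one home in row 1: r1c8, so r1c8=2.
Step 22. [r4c9∈{3,7}] in row 4, 7 fits only at r4c9, so r4c9=7.
Step 23. [r3c6∈{2,8}] across row 3, 8 lands solely at r3c6 ⇒ r3c6=8.
Step 24. [r9c6∈{2}] r9c6's peers cover all but 2 ⇒ r9c6=2.
Step 25. [r6c5∈{1,2,9}] across col 5, 2 lands solely at r6c5. So r6c5=2.
Step 26. [r3c1∈{6}] only 6 remains possible at r3c1. So r3c1=6.
Step 27. [r6c9∈{3}] r6c9's peers cover all but 3, so r6c9=3.
Step 28. [r9c5∈{8}] only 8 remains possible at r9c5 ⇒ r9c5=8.
Step 29. [r9c9∈{6}] r9c9 is down to just 6. So r9c9=6.
Step 30. [r2c4∈{6}] nothing but 6 survives at r2c4 ⇒ r2c4=6.
Step 31. [r3c7∈{1}] only 1 remains possible at r3c7 ⇒ r3c7=1.
Step 32. [r4c6∈{3}] r4c6 is down to just 3 ⇒ r4c6=3.
Step 33. [r6c4∈{9}] r6c4 is down to just 9, so r6c4=9.
Step 34. [r8c5∈{9}] r8c5 has the single candidate 9 ⇒ r8c5=9.
Step 35. [r6c3∈{7}] r6c3's peers cover all but 7 ⇒ r6c3=7.
Step 36. [r8c3∈{8}] r8c3's peers cover all but 8 ⇒ r8c3=8.
Step 37. [r6c6∈{5}] nothing but 5 survives at r6c6. So r6c6=5.
Step 38. [r6c1∈{1}] r6c1 has the single candidate 1. So r6c1=1.
Step 39. [r7c2∈{5}] r7c2 is down to just 5. So r7c2=5.
Step 40. [r4c5∈{1}] only 1 remains possible at r4c5. So r4c5=1.
Step 41. [r8c1∈{3}] nothing but 3 survives at r8c1. So r8c1=3.
Step 42. [r3c3∈{9}] r3c3 is down to just 9 ⇒ r3c3=9.
Step 43. [r1c3∈{5}] nothing but 5 survives at r1c3. So r1c3=5.
Step 44. [r2c1∈{4}] nothing but 4 survives at r2c1, so r2c1=4.
Step 45. [r8c8∈{4}] r8c8 has the single candidate 4. So r8c8=4.
Step 46. [r2c8∈{5}] r2c8 has the single candidate 5. So r2c8=5.
Step 47. [r4c2∈{6}] only 6 remains possible at r4c2, so r4c2=6.
Step 48. [r3c4∈{2}] r3c4 is down to just 2. So r3c4=2.
Step 49. [r3c8∈{7}] r3c8 is down to just 7. So r3c8=7.

Answer: 8 7 5 3 4 1 6 2 9 / 4 1 2 6 7 9 3 5 8 / 6 3 9 2 5 8 1 7 4 / 2 6 4 8 1 3 5 9 7 / 5 9 3 4 6 7 8 1 2 / 1 8 7 9 2 5 4 6 3 / 9 5 6 7 3 4 2 8 1 / 3 2 8 1 9 6 7 4 5 / 7 4 1 5 8 2 9 3 6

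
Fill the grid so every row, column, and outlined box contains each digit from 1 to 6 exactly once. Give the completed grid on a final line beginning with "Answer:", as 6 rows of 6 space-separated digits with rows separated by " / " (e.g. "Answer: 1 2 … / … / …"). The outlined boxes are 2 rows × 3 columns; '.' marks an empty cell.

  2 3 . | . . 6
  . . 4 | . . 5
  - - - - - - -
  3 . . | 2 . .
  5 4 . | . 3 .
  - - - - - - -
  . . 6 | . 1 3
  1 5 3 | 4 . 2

Step 1. [r3c3∈{1}] r3c3's peers cover all but 1. So r3c3=1.
Step 2. [r4c4∈{1,6}] 6 has one home in row 4: r4c4. So r4c4=6.
Step 3. [r2c2∈{1,6}] 1 has one home in col 2: r2c2. So r2c2=1.
Step 4. [r1c5∈{4}] only 4 remains possible at r1c5 ⇒ r1c5=4.
Step 5. [r4c6∈{1}] r4c6 has the single candidate 1. So r4c6=1.
Step 6. [r2c5∈{2}] only 2 remains possible at r2c5. So r2c5=2.
Step 7. [r5c2∈{2}] r5c2 has the single candidate 2 ⇒ r5c2=2.
Step 8. [r3c2∈{6}] r3c2's peers cover all but 6. So r3c2=6.
Step 9. [r1c3∈{5}] nothing but 5 survives at r1c3, so r1c3=5.
Step 10. [r6c5∈{6}] nothing but 6 survives at r6c5. So r6c5=6.
Step 11. [r3c6∈{4}] only 4 remains possible at r3c6. So r3c6=4.
Step 12. [r3c5∈{5}] r3c5 is down to just 5. So r3c5=5.
Step 13. [r5c4∈{5}] nothing but 5 survives at r5c4, so r5c4=5.
Step 14. [r5c1∈{4}] r5c1 is down to just 4 ⇒ r5c1=4.
Step 15. [r4c3∈{2}] nothing but 2 survives at r4c3 ⇒ r4c3=2.
Step 16. [r1c4∈{1}] r1c4 is down to just 1 ⇒ r1c4=1.
Step 17. [r2c1∈{6}] only 6 remains possible at r2c1. So r2c1=6.
Step 18. [r2c4∈{3}] only 3 remains possible at r2c4, so r2c4=3.

Answer: 2 3 5 1 4 6 / 6 1 4 3 2 5 / 3 6 1 2 5 4 / 5 4 2 6 3 1 / 4 2 6 5 1 3 / 1 5 3 4 6 2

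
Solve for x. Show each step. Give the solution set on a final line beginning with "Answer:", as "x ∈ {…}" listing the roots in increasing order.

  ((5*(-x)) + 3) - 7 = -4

Step 1. [((5*(-x)) + 3) - 7 = -4] the outer -7 inverts by adding 7, so sub: (5*(-x)) + 3 = 3.
Step 2. [(5*(-x)) + 3 = 3] 3 comes off first (subtract 3). So sub: 5*(-x) = 0.
Step 3. [5*(-x) = 0] 5·(inner) — divide through by 5 ⇒ div: -x = 0.
Step 4. [-x = 0] leading − — multiply by −1, so neg: x = 0.

Answer: x ∈ {0}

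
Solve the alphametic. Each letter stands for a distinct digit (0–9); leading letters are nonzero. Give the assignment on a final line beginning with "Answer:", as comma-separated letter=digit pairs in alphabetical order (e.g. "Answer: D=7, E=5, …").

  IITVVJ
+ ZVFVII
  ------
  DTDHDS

Step 1. [col 1: J + I ≡ S (mod 10)] column 1 (J + I ≡ S (mod 10), carry-in 0) doesn't pin S yet; pick S=2 and continue, so S=2.
Step 2. [col 1: J + I ≡ S (mod 10)] J=7 is one option consistent with column 1 (J + I ≡ S (mod 10), carry-in 0) — take it, so J=7.
Step 3. [col 1: J + I ≡ S (mod 10)] in column 1 we have J+I≡S with carry-in 0; given J=7, S=2 and digits 2,7 already taken and all letters distinct, that pins I to 5, so I=5.
Step 4. [col 2: V + I ≡ D (mod 10)] no forcing yet in column 2 (carry-in 1); V=3 is free and consistent — try it, so V=3.
Step 5. [col 2: V + I ≡ D (mod 10)] from column 2 (V=3, I=5, carry-in 1, digits 2,3,5,7 already taken and all letters distinct): D must equal 9. So D=9.
Step 6. [col 3: V + V ≡ H (mod 10)] in column 3 we have V+V≡H with carry-in 0; given V=3 and digits 2,3,5,7,9 already taken and all letters distinct, that pins H to 6 ⇒ H=6.
Step 7. [col 4: T + F ≡ D (mod 10)] several values work for F in column 4 (T + F ≡ D (mod 10), carry-in 0); try F=1, so F=1.
Step 8. [col 4: T + F ≡ D (mod 10)] column 4 reads T+F+carry(0)=D with F=1, D=9; with digits 1,2,3,5,6,7,9 already taken and all letters distinct, the only value for T is 8. So T=8.
Step 9. [col 6: I + Z ≡ D (mod 10)] column 6 reads I+Z+carry(0)=D with I=5, D=9; with digits 1,2,3,5,6,7,8,9 already taken and all letters distinct, the only value for Z is 4, so Z=4.

Answer: D=9, F=1, H=6, I=5, J=7, S=2, T=8, V=3, Z=4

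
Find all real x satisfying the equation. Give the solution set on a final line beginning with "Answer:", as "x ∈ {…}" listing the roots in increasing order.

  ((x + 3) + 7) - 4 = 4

Step 1. [((x + 3) + 7) - 4 = 4] 4 comes off first (add 4) ⇒ sub: (x + 3) + 7 = 8.
Step 2. [(x + 3) + 7 = 8] +7 is outermost — subtract 7 both sides ⇒ sub: x + 3 = 1.
Step 3. [x + 3 = 1] subtract 3: x sits inside (… + 3) ⇒ sub: x = -2.

Answer: x ∈ {-2}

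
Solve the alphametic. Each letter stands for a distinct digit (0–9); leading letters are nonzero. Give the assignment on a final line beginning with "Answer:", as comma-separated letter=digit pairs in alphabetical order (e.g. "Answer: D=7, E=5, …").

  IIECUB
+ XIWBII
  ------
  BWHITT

Step 1. [col 1: B + I ≡ T (mod 10)] column 1 (B + I ≡ T (mod 10), carry-in 0) doesn't pin B yet; pick B=8 and continue. So B=8.
Step 2. [col 1: B + I ≡ T (mod 10)] several values work for T in column 1 (B + I ≡ T (mod 10), carry-in 0); try T=1 ⇒ T=1.
Step 3. [col 1: B + I ≡ T (mod 10)] in column 1 we have B+I≡T with carry-in 0; given B=8, T=1 and digits 1,8 already taken and all letters distinct, that pins I to 3 ⇒ I=3.
Step 4. [col 2: U + I ≡ T (mod 10)] from column 2 (I=3, T=1, carry-in 1, digits 1,3,8 already taken and all letters distinct): U must equal 7. So U=7.
Step 5. [col 3: C + B ≡ I (mod 10)] in column 3 we have C+B≡I with carry-in 1; given B=8, I=3 and digits 1,3,7,8 already taken and all letters distinct, that pins C to 4 ⇒ C=4.
Step 6. [col 4: E + W ≡ H (mod 10)] column 4 (E + W ≡ H (mod 10), carry-in 1) doesn't pin E yet; pick E=2 and continue ⇒ E=2.
Step 7. [col 4: E + W ≡ H (mod 10)] in column 4 we have E+W≡H with carry-in 1; given E=2 and digits 1,2,3,4,7,8 already taken and all letters distinct, that pins H to 9. So H=9.
Step 8. [col 4: E + W ≡ H (mod 10)] in column 4 we have E+W≡H with carry-in 1; given E=2, H=9 and digits 1,2,3,4,7,8,9 already taken and all letters distinct, that pins W to 6, so W=6.
Step 9. [col 6: I + X ≡ B (mod 10)] from column 6 (I=3, B=8, carry-in 0, digits 1,2,3,4,6,7,8,9 already taken and all letters distinct): X must equal 5, so X=5.

Answer: B=8, C=4, E=2, H=9, I=3, T=1, U=7, W=6, X=5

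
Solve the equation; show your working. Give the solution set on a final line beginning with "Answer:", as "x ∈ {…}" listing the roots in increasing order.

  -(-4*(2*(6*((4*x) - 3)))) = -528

Step 1. [-(-4*(2*(6*((4*x) - 3)))) = -528] flip signs both sides ⇒ neg: -4*(2*(6*((4*x) - 3))) = 528.
Step 2. [-4*(2*(6*((4*x) - 3))) = 528] divide by the outer -4 ⇒ div: 2*(6*((4*x) - 3)) = -132.
Step 3. [2*(6*((4*x) - 3)) = -132] divide by the outer 2. So div: 6*((4*x) - 3) = -66.
Step 4. [6*((4*x) - 3) = -66] leading coefficient 6: divide by 6. So div: (4*x) - 3 = -11.
Step 5. [(4*x) - 3 = -11] 3 comes off first (add 3). So sub: 4*x = -8.
Step 6. [4*x = -8] 4 out front; divide by 4 ⇒ div: x = -2.

Answer: x ∈ {-2}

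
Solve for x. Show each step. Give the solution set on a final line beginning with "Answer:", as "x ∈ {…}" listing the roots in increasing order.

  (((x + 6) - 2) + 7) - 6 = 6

Step 1. [(((x + 6) - 2) + 7) - 6 = 6] peel the -6: add 6 from each side, so sub: ((x + 6) - 2) + 7 = 12.
Step 2. [((x + 6) - 2) + 7 = 12] the outer +7 inverts by subtracting 7 ⇒ sub: (x + 6) - 2 = 5.
Step 3. [(x + 6) - 2 = 5] 2 comes off first (add 2). So sub: x + 6 = 7.
Step 4. [x + 6 = 7] peel the +6: subtract 6 from each side ⇒ sub: x = 1.

Answer: x ∈ {1}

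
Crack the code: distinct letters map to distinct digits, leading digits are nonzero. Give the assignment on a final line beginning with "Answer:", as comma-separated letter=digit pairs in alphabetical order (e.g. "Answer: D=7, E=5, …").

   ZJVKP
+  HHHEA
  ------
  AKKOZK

Step 1. [col 1: P + A ≡ K (mod 10)] several values work for A in column 1 (P + A ≡ K (mod 10), carry-in 0); try A=1 ⇒ A=1.
Step 2. [col 1: P + A ≡ K (mod 10)] column 1 (P + A ≡ K (mod 10), carry-in 0) doesn't pin K yet; pick K=0 and continue, so K=0.
Step 3. [col 1: P + A ≡ K (mod 10)] column 1: given A=1, K=0, carry-in 0, and digits 0,1 already taken and all letters distinct, P+A≡K (mod 10) forces P=9 ⇒ P=9.
Step 4. [col 2: K + E ≡ Z (mod 10)] several values work for Z in column 2 (K + E ≡ Z (mod 10), carry-in 1); try Z=7. So Z=7.
Step 5. [col 2: K + E ≡ Z (mod 10)] from column 2 (K=0, Z=7, carry-in 1, digits 0,1,7,9 already taken and all letters distinct): E must equal 6 ⇒ E=6.
Step 6. [col 3: V + H ≡ O (mod 10)] no forcing yet in column 3 (carry-in 0); O=5 is free and consistent — try it, so O=5.
Step 7. [col 3: V + H ≡ O (mod 10)] no forcing yet in column 3 (carry-in 0); V=3 is free and consistent — try it. So V=3.
Step 8. [col 3: V + H ≡ O (mod 10)] in column 3 we have V+H≡O with carry-in 0; given V=3, O=5 and digits 0,1,3,5,6,7,9 already taken and all letters distinct, that pins H to 2, so H=2.
Step 9. [col 4: J + H ≡ K (mod 10)] from column 4 (H=2, K=0, carry-in 0, digits 0,1,2,3,5,6,7,9 already taken and all letters distinct): J must equal 8 ⇒ J=8.

Answer: A=1, E=6, H=2, J=8, K=0, O=5, P=9, V=3, Z=7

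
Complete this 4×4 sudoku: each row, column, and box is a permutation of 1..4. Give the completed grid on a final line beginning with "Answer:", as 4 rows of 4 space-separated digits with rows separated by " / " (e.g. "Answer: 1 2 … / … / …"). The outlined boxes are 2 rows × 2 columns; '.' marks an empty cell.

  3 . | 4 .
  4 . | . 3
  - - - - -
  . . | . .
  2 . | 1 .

Step 1. [r2c3∈{2}] r2c3's peers cover all but 2. So r2c3=2.
Step 2. [r2c2∈{1}] only 1 remains possible at r2c2, so r2c2=1.
Step 3. [r4c4∈{4}] nothing but 4 survives at r4c4, so r4c4=4.
Step 4. [r3c3∈{3}] r3c3 is down to just 3, so r3c3=3.
Step 5. [r3c4∈{2}] nothing but 2 survives at r3c4 ⇒ r3c4=2.
Step 6. [r3c2∈{4}] r3c2 is down to just 4. So r3c2=4.
Step 7. [r4c2∈{3}] r4c2's peers cover all but 3 ⇒ r4c2=3.
Step 8. [r3c1∈{1}] nothing but 1 survives at r3c1. So r3c1=1.
Step 9. [r1c4∈{1}] only 1 remains possible at r1c4 ⇒ r1c4=1.
Step 10. [r1c2∈{2}] r1c2's peers cover all but 2, so r1c2=2.

Answer: 3 2 4 1 / 4 1 2 3 / 1 4 3 2 / 2 3 1 4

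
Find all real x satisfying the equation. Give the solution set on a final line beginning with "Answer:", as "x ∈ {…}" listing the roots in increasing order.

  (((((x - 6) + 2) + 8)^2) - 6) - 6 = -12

Step 1. [(((((x - 6) + 2) + 8)^2) - 6) - 6 = -12] the outer -6 inverts by adding 6, so sub: ((((x - 6) + 2) + 8)^2) - 6 = -6.
Step 2. [((((x - 6) + 2) + 8)^2) - 6 = -6] add 6: x sits inside (… - 6). So sub: (((x - 6) + 2) + 8)^2 = 0.
Step 3. [(((x - 6) + 2) + 8)^2 = 0] 0 ≥ 0, LHS is (·)² — take ±√. So sqrt: ((x - 6) + 2) + 8 = 0.
Step 4. [((x - 6) + 2) + 8 = 0] +8 is outermost — subtract 8 both sides, so sub: (x - 6) + 2 = -8.
Step 5. [(x - 6) + 2 = -8] 2 comes off first (subtract 2). So sub: x - 6 = -10.
Step 6. [x - 6 = -10] peel the -6: add 6 from each side ⇒ sub: x = -4.

Answer: x ∈ {-4}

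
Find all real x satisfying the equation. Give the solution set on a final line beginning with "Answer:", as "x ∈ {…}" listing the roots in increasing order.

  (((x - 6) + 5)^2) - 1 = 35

Step 1. [(((x - 6) + 5)^2) - 1 = 35] 1 comes off first (add 1). So sub: ((x - 6) + 5)^2 = 36.
Step 2. [((x - 6) + 5)^2 = 36] LHS squared, RHS 36 ≥ 0: apply √ (±), so sqrt: (x - 6) + 5 = 6 or -6.
Step 3. [(x - 6) + 5 = 6 or -6] +5 is outermost — subtract 5 both sides, so sub: x - 6 = 1 or -11.
Step 4. [x - 6 = 1 or -11] 6 comes off first (add 6), so sub: x = 7 or -5.

Answer: x ∈ {-5, 7}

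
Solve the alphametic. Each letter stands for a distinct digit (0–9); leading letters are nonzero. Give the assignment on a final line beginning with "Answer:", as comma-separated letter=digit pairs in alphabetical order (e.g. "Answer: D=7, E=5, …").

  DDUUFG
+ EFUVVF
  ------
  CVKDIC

Step 1. [col 1: G + F ≡ C (mod 10)] no forcing yet in column 1 (carry-in 0); F=2 is free and consistent — try it, so F=2.
Step 2. [col 1: G + F ≡ C (mod 10)] several values work for C in column 1 (G + F ≡ C (mod 10), carry-in 0); try C=9. So C=9.
Step 3. [col 1: G + F ≡ C (mod 10)] column 1: given F=2, C=9, carry-in 0, and digits 2,9 already taken and all letters distinct, G+F≡C (mod 10) forces G=7 ⇒ G=7.
Step 4. [col 2: F + V ≡ I (mod 10)] no forcing yet in column 2 (carry-in 0); V=8 is free and consistent — try it ⇒ V=8.
Step 5. [col 2: F + V ≡ I (mod 10)] column 2: given F=2, V=8, carry-in 0, and digits 2,7,8,9 already taken and all letters distinct, F+V≡I (mod 10) forces I=0 ⇒ I=0.
Step 6. [col 3: U + V ≡ D (mod 10)] several values work for D in column 3 (U + V ≡ D (mod 10), carry-in 1); try D=5. So D=5.
Step 7. [col 3: U + V ≡ D (mod 10)] in column 3 we have U+V≡D with carry-in 1; given V=8, D=5 and digits 0,2,5,7,8,9 already taken and all letters distinct, that pins U to 6 ⇒ U=6.
Step 8. [col 4: U + U ≡ K (mod 10)] in column 4 we have U+U≡K with carry-in 1; given U=6 and digits 0,2,5,6,7,8,9 already taken and all letters distinct, that pins K to 3. So K=3.
Step 9. [col 6: D + E ≡ C (mod 10)] in column 6 we have D+E≡C with carry-in 0; given D=5, C=9 and digits 0,2,3,5,6,7,8,9 already taken and all letters distinct, that pins E to 4, so E=4.

Answer: C=9, D=5, E=4, F=2, G=7, I=0, K=3, U=6, V=8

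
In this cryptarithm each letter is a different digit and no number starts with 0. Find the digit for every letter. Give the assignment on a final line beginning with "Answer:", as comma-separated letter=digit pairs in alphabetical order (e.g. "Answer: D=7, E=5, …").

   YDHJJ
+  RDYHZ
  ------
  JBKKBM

Step 1. [col 1: J + Z ≡ M (mod 10)] column 1 (J + Z ≡ M (mod 10), carry-in 0) doesn't pin J yet; pick J=1 and continue, so J=1.
Step 2. [col 1: J + Z ≡ M (mod 10)] Z=3 is one option consistent with column 1 (J + Z ≡ M (mod 10), carry-in 0) — take it. So Z=3.
Step 3. [col 1: J + Z ≡ M (mod 10)] column 1: given J=1, Z=3, carry-in 0, and digits 1,3 already taken and all letters distinct, J+Z≡M (mod 10) forces M=4. So M=4.
Step 4. [col 2: J + H ≡ B (mod 10)] B=7 is one option consistent with column 2 (J + H ≡ B (mod 10), carry-in 0) — take it. So B=7.
Step 5. [col 2: J + H ≡ B (mod 10)] from column 2 (J=1, B=7, carry-in 0, digits 1,3,4,7 already taken and all letters distinct): H must equal 6 ⇒ H=6.
Step 6. [col 3: H + Y ≡ K (mod 10)] several values work for K in column 3 (H + Y ≡ K (mod 10), carry-in 0); try K=5 ⇒ K=5.
Step 7. [col 3: H + Y ≡ K (mod 10)] column 3: given H=6, K=5, carry-in 0, and digits 1,3,4,5,6,7 already taken and all letters distinct, H+Y≡K (mod 10) forces Y=9, so Y=9.
Step 8. [col 4: D + D ≡ K (mod 10)] column 4: given K=5, carry-in 1, and digits 1,3,4,5,6,7,9 already taken and all letters distinct, D+D≡K (mod 10) forces D=2. So D=2.
Step 9. [col 5: Y + R ≡ B (mod 10)] from column 5 (Y=9, B=7, carry-in 0, digits 1,2,3,4,5,6,7,9 already taken and all letters distinct): R must equal 8, so R=8.

Answer: B=7, D=2, H=6, J=1, K=5, M=4, R=8, Y=9, Z=3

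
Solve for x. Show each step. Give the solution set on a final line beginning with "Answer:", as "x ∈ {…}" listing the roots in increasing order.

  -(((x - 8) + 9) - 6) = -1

Step 1. [-(((x - 8) + 9) - 6) = -1] flip signs both sides ⇒ neg: ((x - 8) + 9) - 6 = 1.
Step 2. [((x - 8) + 9) - 6 = 1] the outer -6 inverts by adding 6 ⇒ sub: (x - 8) + 9 = 7.
Step 3. [(x - 8) + 9 = 7] peel the +9: subtract 9 from each side ⇒ sub: x - 8 = -2.
Step 4. [x - 8 = -2] -8 is outermost — add 8 both sides ⇒ sub: x = 6.

Answer: x ∈ {6}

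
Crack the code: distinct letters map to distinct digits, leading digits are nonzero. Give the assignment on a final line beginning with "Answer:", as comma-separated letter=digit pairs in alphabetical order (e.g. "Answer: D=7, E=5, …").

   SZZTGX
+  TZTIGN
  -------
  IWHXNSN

Step 1. [I] I is the leading digit of a 7-digit sum of two 6-digit numbers; the final carry is exactly 1 ⇒ I=1.
Step 2. [col 1: X + N ≡ N (mod 10)] column 1 reads X+N+carry(0)=N with nothing yet; with digits 1 already taken and all letters distinct, the only value for X is 0, so X=0.
Step 3. [col 1: X + N ≡ N (mod 10)] no forcing yet in column 1 (carry-in 0); N=9 is free and consistent — try it. So N=9.
Step 4. [col 2: G + G ≡ S (mod 10)] several values work for G in column 2 (G + G ≡ S (mod 10), carry-in 0); try G=3 ⇒ G=3.
Step 5. [col 2: G + G ≡ S (mod 10)] in column 2 we have G+G≡S with carry-in 0; given G=3 and digits 0,1,3,9 already taken and all letters distinct, that pins S to 6, so S=6.
Step 6. [col 3: T + I ≡ N (mod 10)] from column 3 (I=1, N=9, carry-in 0, digits 0,1,3,6,9 already taken and all letters distinct): T must equal 8 ⇒ T=8.
Step 7. [col 4: Z + T ≡ X (mod 10)] from column 4 (T=8, X=0, carry-in 0, digits 0,1,3,6,8,9 already taken and all letters distinct): Z must equal 2, so Z=2.
Step 8. [col 5: Z + Z ≡ H (mod 10)] from column 5 (Z=2, carry-in 1, digits 0,1,2,3,6,8,9 already taken and all letters distinct): H must equal 5. So H=5.
Step 9. [col 6: S + T ≡ W (mod 10)] column 6 reads S+T+carry(0)=W with S=6, T=8; with digits 0,1,2,3,5,6,8,9 already taken and all letters distinct, the only value for W is 4, so W=4.

Answer: G=3, H=5, I=1, N=9, S=6, T=8, W=4, X=0, Z=2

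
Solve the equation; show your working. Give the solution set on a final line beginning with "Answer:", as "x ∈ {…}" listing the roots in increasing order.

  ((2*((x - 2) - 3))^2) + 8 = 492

Step 1. [((2*((x - 2) - 3))^2) + 8 = 492] +8 is outermost — subtract 8 both sides. So sub: (2*((x - 2) - 3))^2 = 484.
Step 2. [(2*((x - 2) - 3))^2 = 484] LHS squared, RHS 484 ≥ 0: apply √ (±), so sqrt: 2*((x - 2) - 3) = 22 or -22.
Step 3. [2*((x - 2) - 3) = 22 or -22] 2·(inner) — divide through by 2 ⇒ div: (x - 2) - 3 = 11 or -11.
Step 4. [(x - 2) - 3 = 11 or -11] -3 is outermost — add 3 both sides ⇒ sub: x - 2 = 14 or -8.
Step 5. [x - 2 = 14 or -8] 2 comes off first (add 2). So sub: x = 16 or -6.

Answer: x ∈ {-6, 16}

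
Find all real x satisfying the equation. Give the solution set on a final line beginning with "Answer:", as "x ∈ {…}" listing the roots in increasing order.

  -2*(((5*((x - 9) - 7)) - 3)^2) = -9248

Step 1. [-2*(((5*((x - 9) - 7)) - 3)^2) = -9248] -2 out front; divide by -2, so div: ((5*((x - 9) - 7)) - 3)^2 = 4624.
Step 2. [((5*((x - 9) - 7)) - 3)^2 = 4624] 4624 ≥ 0, LHS is (·)² — take ±√. So sqrt: (5*((x - 9) - 7)) - 3 = 68 or -68.
Step 3. [(5*((x - 9) - 7)) - 3 = 68 or -68] -3 is outermost — add 3 both sides. So sub: 5*((x - 9) - 7) = 71 or -65.
Step 4. [5*((x - 9) - 7) = 71 or -65] 5·(inner) — divide through by 5 ⇒ div: (x - 9) - 7 = 71/5 or -13.
Step 5. [(x - 9) - 7 = 71/5 or -13] -7 is outermost — add 7 both sides. So sub: x - 9 = 106/5 or -6.
Step 6. [x - 9 = 106/5 or -6] peel the -9: add 9 from each side, so sub: x = 151/5 or 3.

Answer: x ∈ {3, 151/5}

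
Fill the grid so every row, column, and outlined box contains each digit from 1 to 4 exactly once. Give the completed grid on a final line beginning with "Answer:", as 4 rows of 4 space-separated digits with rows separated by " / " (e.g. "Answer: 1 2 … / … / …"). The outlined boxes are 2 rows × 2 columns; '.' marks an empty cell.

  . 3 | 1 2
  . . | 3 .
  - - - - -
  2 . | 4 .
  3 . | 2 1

Step 1. [r2c1∈{1,4}] col 1 places 1 nowhere but r2c1. So r2c1=1.
Step 2. [r2c4∈{4}] r2c4 is down to just 4, so r2c4=4.
Step 3. [r1c1∈{4}] r1c1's peers cover all but 4, so r1c1=4.
Step 4. [r3c2∈{1}] nothing but 1 survives at r3c2 ⇒ r3c2=1.
Step 5. [r3c4∈{3}] r3c4's peers cover all but 3. So r3c4=3.
Step 6. [r4c2∈{4}] only 4 remains possible at r4c2, so r4c2=4.
Step 7. [r2c2∈{2}] nothing but 2 survives at r2c2 ⇒ r2c2=2.

Answer: 4 3 1 2 / 1 2 3 4 / 2 1 4 3 / 3 4 2 1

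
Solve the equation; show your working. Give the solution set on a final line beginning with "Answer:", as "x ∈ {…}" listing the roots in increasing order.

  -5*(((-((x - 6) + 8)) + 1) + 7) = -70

Step 1. [-5*(((-((x - 6) + 8)) + 1) + 7) = -70] -5·(inner) — divide through by -5 ⇒ div: ((-((x - 6) + 8)) + 1) + 7 = 14.
Step 2. [((-((x - 6) + 8)) + 1) + 7 = 14] 7 comes off first (subtract 7), so sub: (-((x - 6) + 8)) + 1 = 7.
Step 3. [(-((x - 6) + 8)) + 1 = 7] the outer +1 inverts by subtracting 1, so sub: -((x - 6) + 8) = 6.
Step 4. [-((x - 6) + 8) = 6] leading − — multiply by −1. So neg: (x - 6) + 8 = -6.
Step 5. [(x - 6) + 8 = -6] +8 is outermost — subtract 8 both sides ⇒ sub: x - 6 = -14.
Step 6. [x - 6 = -14] peel the -6: add 6 from each side ⇒ sub: x = -8.

Answer: x ∈ {-8}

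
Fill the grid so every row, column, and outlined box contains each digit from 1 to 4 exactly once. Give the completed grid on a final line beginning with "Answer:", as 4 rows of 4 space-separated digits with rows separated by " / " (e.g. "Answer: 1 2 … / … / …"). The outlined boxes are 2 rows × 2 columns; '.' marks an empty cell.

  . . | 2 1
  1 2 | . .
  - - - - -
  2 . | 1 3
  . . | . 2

Step 1. [r3c2∈{4}] r3c2 has the single candidate 4. So r3c2=4.
Step 2. [r1c2∈{3}] r1c2 has the single candidate 3. So r1c2=3.
Step 3. [r4c3∈{4}] nothing but 4 survives at r4c3 ⇒ r4c3=4.
Step 4. [r2c4∈{4}] r2c4 is down to just 4. So r2c4=4.
Step 5. [r1c1∈{4}] only 4 remains possible at r1c1 ⇒ r1c1=4.
Step 6. [r4c1∈{3}] nothing but 3 survives at r4c1, so r4c1=3.
Step 7. [r2c3∈{3}] only 3 remains possible at r2c3 ⇒ r2c3=3.
Step 8. [r4c2∈{1}] r4c2 is down to just 1. So r4c2=1.

Answer: 4 3 2 1 / 1 2 3 4 / 2 4 1 3 / 3 1 4 2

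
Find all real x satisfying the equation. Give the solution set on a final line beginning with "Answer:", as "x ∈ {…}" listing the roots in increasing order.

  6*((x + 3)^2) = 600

Step 1. [6*((x + 3)^2) = 600] 6 out front; divide by 6 ⇒ div: (x + 3)^2 = 100.
Step 2. [(x + 3)^2 = 100] LHS squared, RHS 100 ≥ 0: apply √ (±) ⇒ sqrt: x + 3 = 10 or -10.
Step 3. [x + 3 = 10 or -10] 3 comes off first (subtract 3), so sub: x = 7 or -13.

Answer: x ∈ {-13, 7}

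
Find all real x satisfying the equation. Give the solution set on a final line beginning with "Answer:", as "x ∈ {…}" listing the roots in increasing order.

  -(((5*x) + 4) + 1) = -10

Step 1. [-(((5*x) + 4) + 1) = -10] leading − — multiply by −1, so neg: ((5*x) + 4) + 1 = 10.
Step 2. [((5*x) + 4) + 1 = 10] +1 is outermost — subtract 1 both sides. So sub: (5*x) + 4 = 9.
Step 3. [(5*x) + 4 = 9] peel the +4: subtract 4 from each side, so sub: 5*x = 5.
Step 4. [5*x = 5] divide by the outer 5. So div: x = 1.

Answer: x ∈ {1}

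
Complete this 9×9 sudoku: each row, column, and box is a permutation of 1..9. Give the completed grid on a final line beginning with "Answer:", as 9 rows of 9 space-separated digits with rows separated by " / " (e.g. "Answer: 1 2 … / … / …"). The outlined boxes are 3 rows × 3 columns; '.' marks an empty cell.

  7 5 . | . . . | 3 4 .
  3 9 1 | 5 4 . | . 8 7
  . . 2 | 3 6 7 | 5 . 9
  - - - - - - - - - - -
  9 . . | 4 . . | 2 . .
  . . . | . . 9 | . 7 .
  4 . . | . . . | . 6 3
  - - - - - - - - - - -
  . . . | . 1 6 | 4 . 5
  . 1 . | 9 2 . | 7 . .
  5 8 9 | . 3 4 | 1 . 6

Step 1. [r5c7∈{8}] nothing but 8 survives at r5c7. So r5c7=8.
Step 2. [r5c5∈{5}] r5c5 is down to just 5. So r5c5=5.
Step 3. [r5c4∈{1,2,6}] r5c4 is the only open cell in col 4 admitting 6 ⇒ r5c4=6.
Step 4. [r5c3∈{3}] r5c3 has the single candidate 3, so r5c3=3.
Step 5. [r4c9∈{1}] r4c9 has the single candidate 1 ⇒ r4c9=1.
Step 6. [r7c4∈{7,8}] in row 7, 8 fits only at r7c4 ⇒ r7c4=8.
Step 7. [r2c6∈{2}] nothing but 2 survives at r2c6. So r2c6=2.
Step 8. [r6c3∈{5,7,8}] r6c3 is the only open cell in row 6 admitting 5, so r6c3=5.
Step 9. [r4c3∈{6,7,8}] 8 has one home in box 4: r4c3 ⇒ r4c3=8.
Step 10. [r5c2∈{2}] nothing but 2 survives at r5c2. So r5c2=2.
Step 11. [r6c2∈{7}] r6c2 has the single candidate 7. So r6c2=7.
Step 12. [r7c8∈{2,3,9}] 9 has one home in row 7: r7c8 ⇒ r7c8=9.
Step 13. [r6c5∈{8}] only 8 remains possible at r6c5 ⇒ r6c5=8.
Step 14. [r6c6∈{1}] r6c6 has the single candidate 1, so r6c6=1.
Step 15. [r1c3∈{6}] nothing but 6 survives at r1c3, so r1c3=6.
Step 16. [r8c1∈{6}] r8c1 is down to just 6, so r8c1=6.
Step 17. [r7c2∈{3}] nothing but 3 survives at r7c2. So r7c2=3.
Step 18. [r4c5∈{7}] only 7 remains possible at r4c5 ⇒ r4c5=7.
Step 19. [r8c9∈{8}] only 8 remains possible at r8c9 ⇒ r8c9=8.
Step 20. [r4c6∈{3}] r4c6's peers cover all but 3. So r4c6=3.
Step 21. [r1c5∈{9}] nothing but 9 survives at r1c5 ⇒ r1c5=9.
Step 22. [r2c7∈{6}] r2c7's peers cover all but 6 ⇒ r2c7=6.
Step 23. [r8c8∈{3}] r8c8 is down to just 3 ⇒ r8c8=3.
Step 24. [r3c8∈{1}] r3c8 is down to just 1 ⇒ r3c8=1.
Step 25. [r9c8∈{2}] r9c8 has the single candidate 2. So r9c8=2.
Step 26. [r3c1∈{8}] r3c1 is down to just 8. So r3c1=8.
Step 27. [r5c1∈{1}] nothing but 1 survives at r5c1 ⇒ r5c1=1.
Step 28. [r8c6∈{5}] r8c6 has the single candidate 5. So r8c6=5.
Step 29. [r1c6∈{8}] only 8 remains possible at r1c6. So r1c6=8.
Step 30. [r7c3∈{7}] r7c3 has the single candidate 7. So r7c3=7.
Step 31. [r6c7∈{9}] only 9 remains possible at r6c7. So r6c7=9.
Step 32. [r5c9∈{4}] r5c9's peers cover all but 4 ⇒ r5c9=4.
Step 33. [r4c8∈{5}] r4c8 has the single candidate 5, so r4c8=5.
Step 34. [r3c2∈{4}] nothing but 4 survives at r3c2. So r3c2=4.
Step 35. [r4c2∈{6}] r4c2 has the single candidate 6. So r4c2=6.
Step 36. [r1c4∈{1}] nothing but 1 survives at r1c4. So r1c4=1.
Step 37. [r9c4∈{7}] r9c4's peers cover all but 7. So r9c4=7.
Step 38. [r8c3∈{4}] r8c3's peers cover all but 4, so r8c3=4.
Step 39. [r1c9∈{2}] only 2 remains possible at r1c9 ⇒ r1c9=2.
Step 40. [r7c1∈{2}] nothing but 2 survives at r7c1 ⇒ r7c1=2.
Step 41. [r6c4∈{2}] only 2 remains possible at r6c4. So r6c4=2.

Answer: 7 5 6 1 9 8 3 4 2 / 3 9 1 5 4 2 6 8 7 / 8 4 2 3 6 7 5 1 9 / 9 6 8 4 7 3 2 5 1 / 1 2 3 6 5 9 8 7 4 / 4 7 5 2 8 1 9 6 3 / 2 3 7 8 1 6 4 9 5 / 6 1 4 9 2 5 7 3 8 / 5 8 9 7 3 4 1 2 6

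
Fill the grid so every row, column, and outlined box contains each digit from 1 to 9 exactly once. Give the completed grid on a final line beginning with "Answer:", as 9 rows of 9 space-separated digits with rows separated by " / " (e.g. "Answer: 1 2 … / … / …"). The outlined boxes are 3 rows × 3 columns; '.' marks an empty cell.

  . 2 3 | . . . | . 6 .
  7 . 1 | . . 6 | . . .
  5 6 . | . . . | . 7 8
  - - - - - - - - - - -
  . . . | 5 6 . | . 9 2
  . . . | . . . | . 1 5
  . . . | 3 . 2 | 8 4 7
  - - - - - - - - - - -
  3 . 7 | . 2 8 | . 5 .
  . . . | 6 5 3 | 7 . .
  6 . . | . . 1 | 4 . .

Step 1. [r7c4∈{4,9}] across box 8, 4 lands solely at r7c4, so r7c4=4.
Step 2. [r6c5∈{1,9}] box 5 places 1 nowhere but r6c5. So r6c5=1.
Step 3. [r6c1∈{9}] r6c1's peers cover all but 9. So r6c1=9.
Step 4. [r4c7∈{3}] nothing but 3 survives at r4c7, so r4c7=3.
Step 5. [r1c6∈{4,5,7,9}] r1c6 is the only open cell in col 6 admitting 5 ⇒ r1c6=5.
Step 6. [r7c9∈{1,6,9}] across col 9, 6 lands solely at r7c9, so r7c9=6.
Step 7. [r3c5∈{3,4,9}] across row 3, 3 lands solely at r3c5 ⇒ r3c5=3.
Step 8. [r5c2∈{3,4,7,8}] row 5 places 3 nowhere but r5c2, so r5c2=3.
Step 9. [r4c2∈{1,4,7,8}] col 2 places 7 nowhere but r4c2 ⇒ r4c2=7.
Step 10. [r4c6∈{4}] nothing but 4 survives at r4c6 ⇒ r4c6=4.
Step 11. [r3c6∈{9}] r3c6 is down to just 9, so r3c6=9.
Step 12. [r2c2∈{4,8,9}] box 1 places 9 nowhere but r2c2 ⇒ r2c2=9.
Step 13. [r1c1∈{4,8}] in box 1, 8 fits only at r1c1. So r1c1=8.
Step 14. [r7c7∈{1,9}] r7c7 is the only open cell in row 7 admitting 9 ⇒ r7c7=9.
Step 15. [r8c3∈{2,4,8,9}] in row 8, 9 fits only at r8c3. So r8c3=9.
Step 16. [r8c9∈{1}] nothing but 1 survives at r8c9, so r8c9=1.
Step 17. [r6c3∈{5,6}] row 6 places 6 nowhere but r6c3, so r6c3=6.
Step 18. [r9c3∈{2,5,8}] r9c3 is the only open cell in col 3 admitting 5. So r9c3=5.
Step 19. [r9c8∈{2,3,8}] in row 9, 2 fits only at r9c8. So r9c8=2.
Step 20. [r5c3∈{2,4,8}] r5c3 is the only open cell in col 3 admitting 2 ⇒ r5c3=2.
Step 21. [r8c2∈{4,8}] r8c2 is the only open cell in col 2 admitting 4. So r8c2=4.
Step 22. [r5c6∈{7}] r5c6's peers cover all but 7, so r5c6=7.
Step 23. [r1c7∈{1}] r1c7 has the single candidate 1, so r1c7=1.
Step 24. [r3c7∈{2}] nothing but 2 survives at r3c7, so r3c7=2.
Step 25. [r1c4∈{7}] only 7 remains possible at r1c4 ⇒ r1c4=7.
Step 26. [r9c4∈{9}] r9c4 is down to just 9, so r9c4=9.
Step 27. [r1c5∈{4}] r1c5 is down to just 4 ⇒ r1c5=4.
Step 28. [r5c4∈{8}] nothing but 8 survives at r5c4 ⇒ r5c4=8.
Step 29. [r2c8∈{3}] nothing but 3 survives at r2c8. So r2c8=3.
Step 30. [r3c3∈{4}] r3c3's peers cover all but 4. So r3c3=4.
Step 31. [r2c9∈{4}] r2c9 is down to just 4. So r2c9=4.
Step 32. [r8c1∈{2}] r8c1 has the single candidate 2 ⇒ r8c1=2.
Step 33. [r5c7∈{6}] r5c7 is down to just 6, so r5c7=6.
Step 34. [r5c5∈{9}] r5c5 has the single candidate 9. So r5c5=9.
Step 35. [r9c9∈{3}] r9c9's peers cover all but 3, so r9c9=3.
Step 36. [r1c9∈{9}] r1c9 has the single candidate 9. So r1c9=9.
Step 37. [r4c1∈{1}] only 1 remains possible at r4c1. So r4c1=1.
Step 38. [r5c1∈{4}] only 4 remains possible at r5c1. So r5c1=4.
Step 39. [r6c2∈{5}] r6c2 has the single candidate 5 ⇒ r6c2=5.
Step 40. [r8c8∈{8}] r8c8 has the single candidate 8. So r8c8=8.
Step 41. [r9c2∈{8}] r9c2's peers cover all but 8, so r9c2=8.
Step 42. [r2c4∈{2}] nothing but 2 survives at r2c4, so r2c4=2.
Step 43. [r4c3∈{8}] nothing but 8 survives at r4c3 ⇒ r4c3=8.
Step 44. [r3c4∈{1}] r3c4 has the single candidate 1 ⇒ r3c4=1.
Step 45. [r2c5∈{8}] r2c5's peers cover all but 8, so r2c5=8.
Step 46. [r9c5∈{7}] r9c5's peers cover all but 7, so r9c5=7.
Step 47. [r7c2∈{1}] only 1 remains possible at r7c2. So r7c2=1.
Step 48. [r2c7∈{5}] r2c7's peers cover all but 5, so r2c7=5.

Answer: 8 2 3 7 4 5 1 6 9 / 7 9 1 2 8 6 5 3 4 / 5 6 4 1 3 9 2 7 8 / 1 7 8 5 6 4 3 9 2 / 4 3 2 8 9 7 6 1 5 / 9 5 6 3 1 2 8 4 7 / 3 1 7 4 2 8 9 5 6 / 2 4 9 6 5 3 7 8 1 / 6 8 5 9 7 1 4 2 3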